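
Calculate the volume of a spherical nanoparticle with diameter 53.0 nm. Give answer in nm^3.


Radius r = 53.0/2 = 26.5 nm
Volume V = (4/3) * pi * r^3
V = (4/3) * pi * (26.5)^3
V = 77951.81 nm^3

77951.81


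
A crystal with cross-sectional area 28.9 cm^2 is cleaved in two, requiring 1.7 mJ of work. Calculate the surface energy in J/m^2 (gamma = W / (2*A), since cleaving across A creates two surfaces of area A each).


Convert: A = 28.9 cm^2 = 0.00289 m^2, W = 1.7 mJ = 0.0017 J
Cleaving exposes two faces of area A, so total new surface = 2*A and gamma = W / (2*A)
gamma = 0.0017 / (2 * 0.00289)
gamma = 0.294 J/m^2

0.294


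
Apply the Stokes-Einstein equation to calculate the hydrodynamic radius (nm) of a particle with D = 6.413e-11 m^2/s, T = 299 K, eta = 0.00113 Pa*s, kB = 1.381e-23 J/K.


Stokes-Einstein: R = kB*T / (6*pi*eta*D)
R = 1.381e-23 * 299 / (6 * pi * 0.00113 * 6.413e-11)
R = 3.0229e-09 m = 3.02 nm

3.02


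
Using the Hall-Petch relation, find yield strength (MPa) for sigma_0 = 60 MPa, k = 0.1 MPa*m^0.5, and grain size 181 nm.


d = 181 nm = 1.81e-07 m
sqrt(d) = 0.0004254409
Hall-Petch contribution = k / sqrt(d) = 0.1 / 0.0004254409 = 235.1 MPa
sigma = sigma_0 + k/sqrt(d) = 60 + 235.1 = 295.1 MPa

295.1


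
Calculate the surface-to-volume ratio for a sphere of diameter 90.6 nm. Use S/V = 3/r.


Radius r = 90.6/2 = 45.3 nm
S/V = 3 / r = 3 / 45.3
S/V = 0.0662 nm^-1

0.0662


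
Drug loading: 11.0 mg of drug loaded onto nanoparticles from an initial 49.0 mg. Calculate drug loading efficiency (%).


Drug loading efficiency = (drug loaded / drug initial) * 100
DLE = 11.0 / 49.0 * 100
DLE = 0.2245 * 100
DLE = 22.45%

22.45


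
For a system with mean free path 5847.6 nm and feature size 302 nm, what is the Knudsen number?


Knudsen number Kn = lambda / L
Kn = 5847.6 / 302
Kn = 19.3629

19.3629


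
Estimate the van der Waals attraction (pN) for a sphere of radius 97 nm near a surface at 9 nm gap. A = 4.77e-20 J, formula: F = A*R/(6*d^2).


Convert to SI: R = 97 nm = 9.7e-08 m, d = 9 nm = 9e-09 m
F = A * R / (6 * d^2)
F = 4.77e-20 * 9.7e-08 / (6 * (9e-09)^2)
F = 9.52037e-12 N = 9.52 pN

9.52


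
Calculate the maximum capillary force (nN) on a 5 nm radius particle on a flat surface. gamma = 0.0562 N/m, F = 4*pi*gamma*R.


Convert radius: R = 5 nm = 5e-09 m
F = 4 * pi * gamma * R
F = 4 * pi * 0.0562 * 5e-09
F = 3.53115e-09 N = 3.5312 nN

3.5312


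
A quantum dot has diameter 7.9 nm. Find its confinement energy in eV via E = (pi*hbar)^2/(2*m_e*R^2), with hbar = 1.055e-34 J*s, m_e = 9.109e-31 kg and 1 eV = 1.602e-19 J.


Radius R = 7.9/2 = 3.95 nm = 3.95e-09 m
E = (pi * 1.055e-34)^2 / (2 * 9.109e-31 * (3.95e-09)^2)
E(J) = 3.86465e-21
E = E(J) / 1.602e-19 = 0.0241 eV

0.0241


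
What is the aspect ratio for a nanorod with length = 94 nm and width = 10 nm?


Aspect ratio AR = length / diameter
AR = 94 / 10
AR = 9.4

9.4


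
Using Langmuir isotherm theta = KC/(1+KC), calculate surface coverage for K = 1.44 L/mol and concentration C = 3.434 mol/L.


Langmuir isotherm: theta = K*C / (1 + K*C)
K*C = 1.44 * 3.434 = 4.94496
theta = 4.94496 / (1 + 4.94496) = 4.94496 / 5.94496
theta = 0.8318

0.8318


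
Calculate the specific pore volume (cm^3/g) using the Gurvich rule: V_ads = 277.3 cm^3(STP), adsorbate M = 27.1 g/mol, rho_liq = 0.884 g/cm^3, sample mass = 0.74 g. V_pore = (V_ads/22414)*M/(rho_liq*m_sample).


Moles adsorbed n = V_ads / 22414 = 277.3 / 22414 = 1.237173e-02 mol
Liquid volume V_liq = n * M / rho_liq = 1.237173e-02 * 27.1 / 0.884 = 0.37927 cm^3
Specific pore volume V_pore = V_liq / m_sample = 0.37927 / 0.74
V_pore = 0.5125 cm^3/g

0.5125


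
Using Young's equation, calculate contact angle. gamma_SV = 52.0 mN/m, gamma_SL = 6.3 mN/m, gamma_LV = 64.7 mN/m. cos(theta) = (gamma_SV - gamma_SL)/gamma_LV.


cos(theta) = (gamma_SV - gamma_SL) / gamma_LV
cos(theta) = (52.0 - 6.3) / 64.7
cos(theta) = 0.706337
theta = arccos(0.706337) = 45.06 degrees

45.06


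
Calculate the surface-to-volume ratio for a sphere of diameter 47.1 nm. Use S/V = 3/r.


Radius r = 47.1/2 = 23.55 nm
S/V = 3 / r = 3 / 23.55
S/V = 0.1274 nm^-1

0.1274


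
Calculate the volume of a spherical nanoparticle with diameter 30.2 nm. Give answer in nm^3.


Radius r = 30.2/2 = 15.1 nm
Volume V = (4/3) * pi * r^3
V = (4/3) * pi * (15.1)^3
V = 14421.8 nm^3

14421.8


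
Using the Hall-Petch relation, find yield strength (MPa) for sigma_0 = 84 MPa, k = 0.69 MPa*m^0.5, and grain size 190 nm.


d = 190 nm = 1.9e-07 m
sqrt(d) = 0.0004358899
Hall-Petch contribution = k / sqrt(d) = 0.69 / 0.0004358899 = 1583.0 MPa
sigma = sigma_0 + k/sqrt(d) = 84 + 1583.0 = 1667.0 MPa

1667.0


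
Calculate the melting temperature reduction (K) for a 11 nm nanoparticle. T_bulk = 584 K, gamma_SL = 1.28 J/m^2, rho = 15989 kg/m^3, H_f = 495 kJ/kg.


Radius R = 11/2 = 5.5 nm = 5.5e-09 m
Convert H_f = 495 kJ/kg = 495000 J/kg
dT = 2 * gamma_SL * T_bulk / (rho * H_f * R)
dT = 2 * 1.28 * 584 / (15989 * 495000 * 5.5e-09)
dT = 34.3 K

34.3


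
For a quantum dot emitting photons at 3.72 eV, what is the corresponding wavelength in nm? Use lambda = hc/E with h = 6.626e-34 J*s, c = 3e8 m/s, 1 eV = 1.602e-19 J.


Convert energy: E = 3.72 eV = 3.72 * 1.602e-19 = 5.95944e-19 J
lambda = h*c / E = 6.626e-34 * 3e8 / 5.95944e-19
lambda = 3.33555e-07 m = 333.6 nm

333.6


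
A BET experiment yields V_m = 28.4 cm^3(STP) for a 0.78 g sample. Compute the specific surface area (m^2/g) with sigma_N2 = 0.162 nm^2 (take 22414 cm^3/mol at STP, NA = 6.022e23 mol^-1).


Number of moles in monolayer = V_m / 22414 = 28.4 / 22414 = 0.00126707
Number of molecules = moles * NA = 0.00126707 * 6.022e23
SA = molecules * sigma / mass
SA = (28.4 / 22414) * 6.022e23 * 0.162e-18 / 0.78
SA = 158.5 m^2/g

158.5


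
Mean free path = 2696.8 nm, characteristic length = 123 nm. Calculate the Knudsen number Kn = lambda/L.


Knudsen number Kn = lambda / L
Kn = 2696.8 / 123
Kn = 21.9252

21.9252


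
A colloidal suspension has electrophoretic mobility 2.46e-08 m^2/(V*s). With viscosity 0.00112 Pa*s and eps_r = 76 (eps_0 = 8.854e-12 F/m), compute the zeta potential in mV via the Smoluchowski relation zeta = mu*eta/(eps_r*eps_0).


Smoluchowski equation: zeta = mu * eta / (eps_r * eps_0)
zeta = 2.46e-08 * 0.00112 / (76 * 8.854e-12)
zeta = 0.040945 V = 40.94 mV

40.94


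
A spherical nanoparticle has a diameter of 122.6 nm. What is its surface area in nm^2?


Radius r = 122.6/2 = 61.3 nm
Surface area SA = 4 * pi * r^2
SA = 4 * pi * (61.3)^2
SA = 47220.53 nm^2

47220.53


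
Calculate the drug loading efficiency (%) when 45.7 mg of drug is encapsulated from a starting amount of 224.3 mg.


Drug loading efficiency = (drug loaded / drug initial) * 100
DLE = 45.7 / 224.3 * 100
DLE = 0.2037 * 100
DLE = 20.37%

20.37


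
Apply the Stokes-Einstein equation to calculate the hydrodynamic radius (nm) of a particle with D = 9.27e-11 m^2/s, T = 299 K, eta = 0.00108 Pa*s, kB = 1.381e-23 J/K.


Stokes-Einstein: R = kB*T / (6*pi*eta*D)
R = 1.381e-23 * 299 / (6 * pi * 0.00108 * 9.27e-11)
R = 2.18807e-09 m = 2.19 nm

2.19


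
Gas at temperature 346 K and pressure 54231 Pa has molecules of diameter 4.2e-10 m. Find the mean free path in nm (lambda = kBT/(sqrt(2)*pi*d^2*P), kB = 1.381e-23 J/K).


Mean free path: lambda = kB*T / (sqrt(2) * pi * d^2 * P)
lambda = 1.381e-23 * 346 / (sqrt(2) * pi * (4.2e-10)^2 * 54231)
lambda = 1.12424e-07 m
lambda = 112.42 nm

112.42


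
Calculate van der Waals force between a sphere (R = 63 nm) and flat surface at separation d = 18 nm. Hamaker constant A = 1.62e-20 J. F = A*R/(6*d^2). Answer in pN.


Convert to SI: R = 63 nm = 6.3e-08 m, d = 18 nm = 1.8e-08 m
F = A * R / (6 * d^2)
F = 1.62e-20 * 6.3e-08 / (6 * (1.8e-08)^2)
F = 5.25e-13 N = 0.525 pN

0.525


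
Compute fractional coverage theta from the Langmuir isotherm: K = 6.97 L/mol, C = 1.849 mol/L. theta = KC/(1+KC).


Langmuir isotherm: theta = K*C / (1 + K*C)
K*C = 6.97 * 1.849 = 12.88753
theta = 12.88753 / (1 + 12.88753) = 12.88753 / 13.88753
theta = 0.928

0.928


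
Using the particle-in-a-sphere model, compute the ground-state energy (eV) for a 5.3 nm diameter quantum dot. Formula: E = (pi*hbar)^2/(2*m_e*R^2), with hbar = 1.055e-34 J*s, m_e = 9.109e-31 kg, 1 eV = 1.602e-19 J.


Radius R = 5.3/2 = 2.65 nm = 2.65e-09 m
E = (pi * 1.055e-34)^2 / (2 * 9.109e-31 * (2.65e-09)^2)
E(J) = 8.58642e-21
E = E(J) / 1.602e-19 = 0.0536 eV

0.0536


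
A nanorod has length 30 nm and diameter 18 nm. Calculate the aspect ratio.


Aspect ratio AR = length / diameter
AR = 30 / 18
AR = 1.67

1.67


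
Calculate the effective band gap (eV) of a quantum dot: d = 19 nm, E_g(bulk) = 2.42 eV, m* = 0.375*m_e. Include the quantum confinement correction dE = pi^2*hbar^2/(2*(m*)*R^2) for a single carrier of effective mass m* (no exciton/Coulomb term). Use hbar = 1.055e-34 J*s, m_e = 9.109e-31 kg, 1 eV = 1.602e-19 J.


Radius R = 19/2 nm = 9.5e-09 m
Confinement energy dE = pi^2 * hbar^2 / (2 * m_eff * m_e * R^2)
dE = pi^2 * (1.055e-34)^2 / (2 * 0.375 * 9.109e-31 * (9.5e-09)^2) J, divided by 1.602e-19 J/eV
dE = 0.0111 eV
Total band gap = E_g(bulk) + dE = 2.42 + 0.0111 = 2.4311 eV

2.4311


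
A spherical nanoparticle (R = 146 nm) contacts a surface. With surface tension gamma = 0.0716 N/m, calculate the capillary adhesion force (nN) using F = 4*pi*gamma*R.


Convert radius: R = 146 nm = 1.46e-07 m
F = 4 * pi * gamma * R
F = 4 * pi * 0.0716 * 1.46e-07
F = 1.31364e-07 N = 131.3638 nN

131.3638


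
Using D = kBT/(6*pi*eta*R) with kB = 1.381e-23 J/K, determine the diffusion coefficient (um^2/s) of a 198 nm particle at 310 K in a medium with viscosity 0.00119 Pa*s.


Radius R = 198/2 = 99 nm = 9.9e-08 m
D = kB*T / (6*pi*eta*R)
D = 1.381e-23 * 310 / (6 * pi * 0.00119 * 9.9e-08)
D = 1.92784e-12 m^2/s = 1.928 um^2/s

1.928


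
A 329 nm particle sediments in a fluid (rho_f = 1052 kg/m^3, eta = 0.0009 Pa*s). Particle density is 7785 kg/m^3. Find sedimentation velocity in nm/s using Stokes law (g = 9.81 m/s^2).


Radius R = 329/2 nm = 1.645e-07 m
Density difference = 7785 - 1052 = 6733 kg/m^3
v = 2 * R^2 * (rho_p - rho_f) * g / (9 * eta)
v = 2 * (1.645e-07)^2 * 6733 * 9.81 / (9 * 0.0009)
v = 4.41321e-07 m/s = 441.3208 nm/s

441.3208


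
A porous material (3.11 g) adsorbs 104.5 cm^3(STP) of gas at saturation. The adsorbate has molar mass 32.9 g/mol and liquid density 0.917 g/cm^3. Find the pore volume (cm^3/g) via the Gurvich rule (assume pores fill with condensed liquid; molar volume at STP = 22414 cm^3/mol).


Moles adsorbed n = V_ads / 22414 = 104.5 / 22414 = 4.662265e-03 mol
Liquid volume V_liq = n * M / rho_liq = 4.662265e-03 * 32.9 / 0.917 = 0.16727 cm^3
Specific pore volume V_pore = V_liq / m_sample = 0.16727 / 3.11
V_pore = 0.0538 cm^3/g

0.0538


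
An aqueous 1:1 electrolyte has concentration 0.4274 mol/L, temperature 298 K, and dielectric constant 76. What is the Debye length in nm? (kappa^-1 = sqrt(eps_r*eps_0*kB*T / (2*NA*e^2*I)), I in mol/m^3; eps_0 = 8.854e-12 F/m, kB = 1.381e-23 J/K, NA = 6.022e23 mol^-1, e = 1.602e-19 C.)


Ionic strength I = 0.4274 * 1^2 * 1000 = 427.4 mol/m^3
kappa^-1 = sqrt(76 * 8.854e-12 * 1.381e-23 * 298 / (2 * 6.022e23 * (1.602e-19)^2 * 427.4))
kappa^-1 = 0.458 nm

0.458


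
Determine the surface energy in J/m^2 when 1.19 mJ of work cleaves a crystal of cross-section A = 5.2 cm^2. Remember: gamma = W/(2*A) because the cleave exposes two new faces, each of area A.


Convert: A = 5.2 cm^2 = 0.00052 m^2, W = 1.19 mJ = 0.00119 J
Cleaving exposes two faces of area A, so total new surface = 2*A and gamma = W / (2*A)
gamma = 0.00119 / (2 * 0.00052)
gamma = 1.144 J/m^2

1.144


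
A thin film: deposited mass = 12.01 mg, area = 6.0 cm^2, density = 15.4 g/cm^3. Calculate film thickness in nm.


Convert: m = 12.01 mg = 1.2010e-05 kg, A = 6.0 cm^2 = 6.0000e-04 m^2, rho = 15.4 g/cm^3 = 15400 kg/m^3
t = m / (A * rho)
t = 1.2010e-05 / (6.0000e-04 * 15400)
t = 1.2998e-06 m = 1299.8 nm

1299.8


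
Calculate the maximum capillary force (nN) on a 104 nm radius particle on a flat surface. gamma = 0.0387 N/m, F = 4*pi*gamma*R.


Convert radius: R = 104 nm = 1.04e-07 m
F = 4 * pi * gamma * R
F = 4 * pi * 0.0387 * 1.04e-07
F = 5.05771e-08 N = 50.5771 nN

50.5771


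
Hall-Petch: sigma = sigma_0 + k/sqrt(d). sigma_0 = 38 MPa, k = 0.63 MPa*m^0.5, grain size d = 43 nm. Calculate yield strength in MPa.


d = 43 nm = 4.3e-08 m
sqrt(d) = 0.0002073644
Hall-Petch contribution = k / sqrt(d) = 0.63 / 0.0002073644 = 3038.1 MPa
sigma = sigma_0 + k/sqrt(d) = 38 + 3038.1 = 3076.1 MPa

3076.1


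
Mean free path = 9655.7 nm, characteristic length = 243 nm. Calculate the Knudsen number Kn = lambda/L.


Knudsen number Kn = lambda / L
Kn = 9655.7 / 243
Kn = 39.7354

39.7354


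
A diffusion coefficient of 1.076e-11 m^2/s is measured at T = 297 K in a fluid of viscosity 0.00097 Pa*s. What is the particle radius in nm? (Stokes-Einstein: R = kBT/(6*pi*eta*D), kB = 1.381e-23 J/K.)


Stokes-Einstein: R = kB*T / (6*pi*eta*D)
R = 1.381e-23 * 297 / (6 * pi * 0.00097 * 1.076e-11)
R = 2.0848e-08 m = 20.85 nm

20.85


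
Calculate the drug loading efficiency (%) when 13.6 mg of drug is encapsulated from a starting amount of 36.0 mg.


Drug loading efficiency = (drug loaded / drug initial) * 100
DLE = 13.6 / 36.0 * 100
DLE = 0.3778 * 100
DLE = 37.78%

37.78


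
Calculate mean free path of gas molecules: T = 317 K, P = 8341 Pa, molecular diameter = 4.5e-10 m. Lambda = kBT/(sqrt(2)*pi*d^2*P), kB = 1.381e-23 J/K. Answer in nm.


Mean free path: lambda = kB*T / (sqrt(2) * pi * d^2 * P)
lambda = 1.381e-23 * 317 / (sqrt(2) * pi * (4.5e-10)^2 * 8341)
lambda = 5.83371e-07 m
lambda = 583.37 nm

583.37


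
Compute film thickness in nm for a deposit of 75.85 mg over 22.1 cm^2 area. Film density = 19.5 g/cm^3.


Convert: m = 75.85 mg = 7.5850e-05 kg, A = 22.1 cm^2 = 2.2100e-03 m^2, rho = 19.5 g/cm^3 = 19500 kg/m^3
t = m / (A * rho)
t = 7.5850e-05 / (2.2100e-03 * 19500)
t = 1.7601e-06 m = 1760.1 nm

1760.1


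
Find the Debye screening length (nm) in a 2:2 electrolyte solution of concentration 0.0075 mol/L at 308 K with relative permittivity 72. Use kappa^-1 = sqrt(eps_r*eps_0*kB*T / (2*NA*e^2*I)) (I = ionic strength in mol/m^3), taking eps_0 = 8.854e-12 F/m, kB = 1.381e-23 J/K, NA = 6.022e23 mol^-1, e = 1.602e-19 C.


Ionic strength I = 0.0075 * 2^2 * 1000 = 30 mol/m^3
kappa^-1 = sqrt(72 * 8.854e-12 * 1.381e-23 * 308 / (2 * 6.022e23 * (1.602e-19)^2 * 30))
kappa^-1 = 1.71 nm

1.71


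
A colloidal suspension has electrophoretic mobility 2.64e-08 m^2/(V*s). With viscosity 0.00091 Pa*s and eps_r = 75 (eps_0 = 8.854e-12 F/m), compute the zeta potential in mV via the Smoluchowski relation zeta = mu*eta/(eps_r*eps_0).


Smoluchowski equation: zeta = mu * eta / (eps_r * eps_0)
zeta = 2.64e-08 * 0.00091 / (75 * 8.854e-12)
zeta = 0.036178 V = 36.18 mV

36.18


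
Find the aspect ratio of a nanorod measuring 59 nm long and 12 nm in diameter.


Aspect ratio AR = length / diameter
AR = 59 / 12
AR = 4.92

4.92


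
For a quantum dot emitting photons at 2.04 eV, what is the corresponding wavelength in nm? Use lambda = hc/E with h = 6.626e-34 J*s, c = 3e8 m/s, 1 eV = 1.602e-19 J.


Convert energy: E = 2.04 eV = 2.04 * 1.602e-19 = 3.26808e-19 J
lambda = h*c / E = 6.626e-34 * 3e8 / 3.26808e-19
lambda = 6.08247e-07 m = 608.2 nm

608.2


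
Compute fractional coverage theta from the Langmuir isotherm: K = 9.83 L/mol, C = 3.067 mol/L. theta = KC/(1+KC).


Langmuir isotherm: theta = K*C / (1 + K*C)
K*C = 9.83 * 3.067 = 30.14861
theta = 30.14861 / (1 + 30.14861) = 30.14861 / 31.14861
theta = 0.9679

0.9679


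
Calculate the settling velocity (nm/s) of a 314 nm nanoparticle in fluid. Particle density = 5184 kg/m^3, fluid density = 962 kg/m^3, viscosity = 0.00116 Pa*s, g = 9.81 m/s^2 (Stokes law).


Radius R = 314/2 nm = 1.57e-07 m
Density difference = 5184 - 962 = 4222 kg/m^3
v = 2 * R^2 * (rho_p - rho_f) * g / (9 * eta)
v = 2 * (1.57e-07)^2 * 4222 * 9.81 / (9 * 0.00116)
v = 1.95576e-07 m/s = 195.5762 nm/s

195.5762


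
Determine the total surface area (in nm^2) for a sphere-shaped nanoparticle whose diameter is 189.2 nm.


Radius r = 189.2/2 = 94.6 nm
Surface area SA = 4 * pi * r^2
SA = 4 * pi * (94.6)^2
SA = 112458.46 nm^2

112458.46


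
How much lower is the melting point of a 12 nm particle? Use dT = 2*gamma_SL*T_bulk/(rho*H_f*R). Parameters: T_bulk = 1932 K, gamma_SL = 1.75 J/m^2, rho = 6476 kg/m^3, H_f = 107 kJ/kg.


Radius R = 12/2 = 6 nm = 6e-09 m
Convert H_f = 107 kJ/kg = 107000 J/kg
dT = 2 * gamma_SL * T_bulk / (rho * H_f * R)
dT = 2 * 1.75 * 1932 / (6476 * 107000 * 6e-09)
dT = 1626.4 K

1626.4


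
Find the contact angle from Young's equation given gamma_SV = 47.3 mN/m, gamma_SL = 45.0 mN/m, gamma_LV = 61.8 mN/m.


cos(theta) = (gamma_SV - gamma_SL) / gamma_LV
cos(theta) = (47.3 - 45.0) / 61.8
cos(theta) = 0.037217
theta = arccos(0.037217) = 87.87 degrees

87.87


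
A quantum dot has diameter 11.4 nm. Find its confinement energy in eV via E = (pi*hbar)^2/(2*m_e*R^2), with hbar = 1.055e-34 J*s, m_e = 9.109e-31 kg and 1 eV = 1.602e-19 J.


Radius R = 11.4/2 = 5.7 nm = 5.7e-09 m
E = (pi * 1.055e-34)^2 / (2 * 9.109e-31 * (5.7e-09)^2)
E(J) = 1.8559e-21
E = E(J) / 1.602e-19 = 0.0116 eV

0.0116


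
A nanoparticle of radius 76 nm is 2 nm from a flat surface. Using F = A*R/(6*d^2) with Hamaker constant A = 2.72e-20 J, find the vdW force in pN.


Convert to SI: R = 76 nm = 7.6e-08 m, d = 2 nm = 2e-09 m
F = A * R / (6 * d^2)
F = 2.72e-20 * 7.6e-08 / (6 * (2e-09)^2)
F = 8.61333e-11 N = 86.133 pN

86.133


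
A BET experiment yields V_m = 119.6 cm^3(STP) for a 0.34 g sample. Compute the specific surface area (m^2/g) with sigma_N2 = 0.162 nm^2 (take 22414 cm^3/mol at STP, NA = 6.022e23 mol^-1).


Number of moles in monolayer = V_m / 22414 = 119.6 / 22414 = 0.00533595
Number of molecules = moles * NA = 0.00533595 * 6.022e23
SA = molecules * sigma / mass
SA = (119.6 / 22414) * 6.022e23 * 0.162e-18 / 0.34
SA = 1531.0 m^2/g

1531.0


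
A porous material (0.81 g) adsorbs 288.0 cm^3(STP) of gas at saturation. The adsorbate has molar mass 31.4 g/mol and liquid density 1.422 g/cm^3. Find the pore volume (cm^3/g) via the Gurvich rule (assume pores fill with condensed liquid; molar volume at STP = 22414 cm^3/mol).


Moles adsorbed n = V_ads / 22414 = 288.0 / 22414 = 1.284911e-02 mol
Liquid volume V_liq = n * M / rho_liq = 1.284911e-02 * 31.4 / 1.422 = 0.28373 cm^3
Specific pore volume V_pore = V_liq / m_sample = 0.28373 / 0.81
V_pore = 0.3503 cm^3/g

0.3503


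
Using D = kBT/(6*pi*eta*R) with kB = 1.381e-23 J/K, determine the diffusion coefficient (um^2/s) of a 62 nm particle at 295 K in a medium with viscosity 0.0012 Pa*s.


Radius R = 62/2 = 31 nm = 3.1e-08 m
D = kB*T / (6*pi*eta*R)
D = 1.381e-23 * 295 / (6 * pi * 0.0012 * 3.1e-08)
D = 5.80994e-12 m^2/s = 5.81 um^2/s

5.81


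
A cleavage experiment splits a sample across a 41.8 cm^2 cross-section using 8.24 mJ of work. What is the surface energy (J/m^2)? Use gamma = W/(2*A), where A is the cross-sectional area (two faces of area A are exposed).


Convert: A = 41.8 cm^2 = 0.00418 m^2, W = 8.24 mJ = 0.00824 J
Cleaving exposes two faces of area A, so total new surface = 2*A and gamma = W / (2*A)
gamma = 0.00824 / (2 * 0.00418)
gamma = 0.986 J/m^2

0.986


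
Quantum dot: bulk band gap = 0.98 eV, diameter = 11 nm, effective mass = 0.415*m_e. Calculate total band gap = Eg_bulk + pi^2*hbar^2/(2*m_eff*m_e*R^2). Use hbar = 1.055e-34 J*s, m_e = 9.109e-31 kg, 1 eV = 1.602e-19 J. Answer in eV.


Radius R = 11/2 nm = 5.5e-09 m
Confinement energy dE = pi^2 * hbar^2 / (2 * m_eff * m_e * R^2)
dE = pi^2 * (1.055e-34)^2 / (2 * 0.415 * 9.109e-31 * (5.5e-09)^2) J, divided by 1.602e-19 J/eV
dE = 0.03 eV
Total band gap = E_g(bulk) + dE = 0.98 + 0.03 = 1.01 eV

1.01


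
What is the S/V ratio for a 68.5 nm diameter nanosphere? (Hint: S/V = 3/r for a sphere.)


Radius r = 68.5/2 = 34.25 nm
S/V = 3 / r = 3 / 34.25
S/V = 0.0876 nm^-1

0.0876


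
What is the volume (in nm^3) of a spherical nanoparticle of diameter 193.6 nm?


Radius r = 193.6/2 = 96.8 nm
Volume V = (4/3) * pi * r^3
V = (4/3) * pi * (96.8)^3
V = 3799397.05 nm^3

3799397.05


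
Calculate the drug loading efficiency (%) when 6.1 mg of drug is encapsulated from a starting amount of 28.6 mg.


Drug loading efficiency = (drug loaded / drug initial) * 100
DLE = 6.1 / 28.6 * 100
DLE = 0.2133 * 100
DLE = 21.33%

21.33


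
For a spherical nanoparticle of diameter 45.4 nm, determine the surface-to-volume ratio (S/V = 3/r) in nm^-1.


Radius r = 45.4/2 = 22.7 nm
S/V = 3 / r = 3 / 22.7
S/V = 0.1322 nm^-1

0.1322


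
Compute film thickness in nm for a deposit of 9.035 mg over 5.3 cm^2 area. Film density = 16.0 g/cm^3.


Convert: m = 9.035 mg = 9.0350e-06 kg, A = 5.3 cm^2 = 5.3000e-04 m^2, rho = 16.0 g/cm^3 = 16000 kg/m^3
t = m / (A * rho)
t = 9.0350e-06 / (5.3000e-04 * 16000)
t = 1.0654e-06 m = 1065.4 nm

1065.4


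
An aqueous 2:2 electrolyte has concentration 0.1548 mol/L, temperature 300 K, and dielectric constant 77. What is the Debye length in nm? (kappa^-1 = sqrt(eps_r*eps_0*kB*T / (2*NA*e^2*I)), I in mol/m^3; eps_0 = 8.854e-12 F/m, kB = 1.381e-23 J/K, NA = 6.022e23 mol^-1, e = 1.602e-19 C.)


Ionic strength I = 0.1548 * 2^2 * 1000 = 619.2 mol/m^3
kappa^-1 = sqrt(77 * 8.854e-12 * 1.381e-23 * 300 / (2 * 6.022e23 * (1.602e-19)^2 * 619.2))
kappa^-1 = 0.384 nm

0.384


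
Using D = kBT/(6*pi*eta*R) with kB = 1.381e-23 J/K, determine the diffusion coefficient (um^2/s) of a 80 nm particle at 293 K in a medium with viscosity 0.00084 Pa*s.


Radius R = 80/2 = 40 nm = 4e-08 m
D = kB*T / (6*pi*eta*R)
D = 1.381e-23 * 293 / (6 * pi * 0.00084 * 4e-08)
D = 6.38882e-12 m^2/s = 6.389 um^2/s

6.389


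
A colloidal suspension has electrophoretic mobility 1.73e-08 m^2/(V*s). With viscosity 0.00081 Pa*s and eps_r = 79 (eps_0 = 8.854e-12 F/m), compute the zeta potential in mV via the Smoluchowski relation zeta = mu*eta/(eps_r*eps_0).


Smoluchowski equation: zeta = mu * eta / (eps_r * eps_0)
zeta = 1.73e-08 * 0.00081 / (79 * 8.854e-12)
zeta = 0.020034 V = 20.03 mV

20.03


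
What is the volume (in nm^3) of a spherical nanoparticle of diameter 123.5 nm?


Radius r = 123.5/2 = 61.75 nm
Volume V = (4/3) * pi * r^3
V = (4/3) * pi * (61.75)^3
V = 986278.34 nm^3

986278.34


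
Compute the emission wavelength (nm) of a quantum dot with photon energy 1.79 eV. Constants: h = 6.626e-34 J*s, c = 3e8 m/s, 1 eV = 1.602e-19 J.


Convert energy: E = 1.79 eV = 1.79 * 1.602e-19 = 2.86758e-19 J
lambda = h*c / E = 6.626e-34 * 3e8 / 2.86758e-19
lambda = 6.93198e-07 m = 693.2 nm

693.2


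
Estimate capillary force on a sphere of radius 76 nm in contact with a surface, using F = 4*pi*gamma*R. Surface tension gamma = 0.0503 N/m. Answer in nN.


Convert radius: R = 76 nm = 7.6e-08 m
F = 4 * pi * gamma * R
F = 4 * pi * 0.0503 * 7.6e-08
F = 4.80387e-08 N = 48.0387 nN

48.0387


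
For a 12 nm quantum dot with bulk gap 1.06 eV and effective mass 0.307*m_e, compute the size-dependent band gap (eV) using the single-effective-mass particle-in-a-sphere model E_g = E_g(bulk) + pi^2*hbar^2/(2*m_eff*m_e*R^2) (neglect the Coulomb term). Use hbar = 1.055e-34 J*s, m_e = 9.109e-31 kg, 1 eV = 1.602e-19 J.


Radius R = 12/2 nm = 6e-09 m
Confinement energy dE = pi^2 * hbar^2 / (2 * m_eff * m_e * R^2)
dE = pi^2 * (1.055e-34)^2 / (2 * 0.307 * 9.109e-31 * (6e-09)^2) J, divided by 1.602e-19 J/eV
dE = 0.0341 eV
Total band gap = E_g(bulk) + dE = 1.06 + 0.0341 = 1.0941 eV

1.0941


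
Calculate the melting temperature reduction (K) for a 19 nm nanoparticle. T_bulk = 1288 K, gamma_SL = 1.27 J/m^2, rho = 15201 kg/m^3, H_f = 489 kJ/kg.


Radius R = 19/2 = 9.5 nm = 9.5e-09 m
Convert H_f = 489 kJ/kg = 489000 J/kg
dT = 2 * gamma_SL * T_bulk / (rho * H_f * R)
dT = 2 * 1.27 * 1288 / (15201 * 489000 * 9.5e-09)
dT = 46.3 K

46.3


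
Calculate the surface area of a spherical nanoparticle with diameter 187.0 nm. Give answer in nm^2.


Radius r = 187.0/2 = 93.5 nm
Surface area SA = 4 * pi * r^2
SA = 4 * pi * (93.5)^2
SA = 109858.35 nm^2

109858.35


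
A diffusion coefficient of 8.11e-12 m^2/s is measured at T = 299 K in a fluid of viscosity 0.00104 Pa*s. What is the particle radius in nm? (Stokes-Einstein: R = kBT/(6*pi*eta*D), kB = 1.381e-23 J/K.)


Stokes-Einstein: R = kB*T / (6*pi*eta*D)
R = 1.381e-23 * 299 / (6 * pi * 0.00104 * 8.11e-12)
R = 2.59722e-08 m = 25.97 nm

25.97


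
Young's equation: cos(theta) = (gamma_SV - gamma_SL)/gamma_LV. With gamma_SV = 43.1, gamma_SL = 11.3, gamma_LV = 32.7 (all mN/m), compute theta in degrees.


cos(theta) = (gamma_SV - gamma_SL) / gamma_LV
cos(theta) = (43.1 - 11.3) / 32.7
cos(theta) = 0.972477
theta = arccos(0.972477) = 13.47 degrees

13.47


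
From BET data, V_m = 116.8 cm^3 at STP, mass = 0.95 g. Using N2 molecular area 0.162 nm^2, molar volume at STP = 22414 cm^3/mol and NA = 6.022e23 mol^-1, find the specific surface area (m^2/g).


Number of moles in monolayer = V_m / 22414 = 116.8 / 22414 = 0.00521103
Number of molecules = moles * NA = 0.00521103 * 6.022e23
SA = molecules * sigma / mass
SA = (116.8 / 22414) * 6.022e23 * 0.162e-18 / 0.95
SA = 535.1 m^2/g

535.1


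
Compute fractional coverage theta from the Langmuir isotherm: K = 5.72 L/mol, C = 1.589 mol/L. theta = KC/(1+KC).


Langmuir isotherm: theta = K*C / (1 + K*C)
K*C = 5.72 * 1.589 = 9.08908
theta = 9.08908 / (1 + 9.08908) = 9.08908 / 10.08908
theta = 0.9009

0.9009


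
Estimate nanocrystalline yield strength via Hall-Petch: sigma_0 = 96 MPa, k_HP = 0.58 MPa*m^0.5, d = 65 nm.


d = 65 nm = 6.5e-08 m
sqrt(d) = 0.000254951
Hall-Petch contribution = k / sqrt(d) = 0.58 / 0.000254951 = 2274.9 MPa
sigma = sigma_0 + k/sqrt(d) = 96 + 2274.9 = 2370.9 MPa

2370.9


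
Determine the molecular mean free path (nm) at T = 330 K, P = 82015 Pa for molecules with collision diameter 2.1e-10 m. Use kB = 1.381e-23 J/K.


Mean free path: lambda = kB*T / (sqrt(2) * pi * d^2 * P)
lambda = 1.381e-23 * 330 / (sqrt(2) * pi * (2.1e-10)^2 * 82015)
lambda = 2.83603e-07 m
lambda = 283.6 nm

283.6


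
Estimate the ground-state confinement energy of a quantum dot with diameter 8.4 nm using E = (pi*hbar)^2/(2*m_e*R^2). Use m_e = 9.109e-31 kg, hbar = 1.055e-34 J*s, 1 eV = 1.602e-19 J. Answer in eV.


Radius R = 8.4/2 = 4.2 nm = 4.2e-09 m
E = (pi * 1.055e-34)^2 / (2 * 9.109e-31 * (4.2e-09)^2)
E(J) = 3.41826e-21
E = E(J) / 1.602e-19 = 0.0213 eV

0.0213


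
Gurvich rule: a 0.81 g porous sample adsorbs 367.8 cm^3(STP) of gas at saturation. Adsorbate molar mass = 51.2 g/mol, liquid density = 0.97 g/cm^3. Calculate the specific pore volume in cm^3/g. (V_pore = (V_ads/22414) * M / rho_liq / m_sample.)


Moles adsorbed n = V_ads / 22414 = 367.8 / 22414 = 1.640939e-02 mol
Liquid volume V_liq = n * M / rho_liq = 1.640939e-02 * 51.2 / 0.97 = 0.86614 cm^3
Specific pore volume V_pore = V_liq / m_sample = 0.86614 / 0.81
V_pore = 1.0693 cm^3/g

1.0693


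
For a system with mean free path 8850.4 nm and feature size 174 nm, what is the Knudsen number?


Knudsen number Kn = lambda / L
Kn = 8850.4 / 174
Kn = 50.8644

50.8644


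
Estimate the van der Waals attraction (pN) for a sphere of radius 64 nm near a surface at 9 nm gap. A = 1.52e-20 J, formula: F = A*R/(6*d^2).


Convert to SI: R = 64 nm = 6.4e-08 m, d = 9 nm = 9e-09 m
F = A * R / (6 * d^2)
F = 1.52e-20 * 6.4e-08 / (6 * (9e-09)^2)
F = 2.00165e-12 N = 2.002 pN

2.002


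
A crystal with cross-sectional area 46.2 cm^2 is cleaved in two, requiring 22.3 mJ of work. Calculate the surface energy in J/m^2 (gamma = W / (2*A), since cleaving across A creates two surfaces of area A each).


Convert: A = 46.2 cm^2 = 0.00462 m^2, W = 22.3 mJ = 0.0223 J
Cleaving exposes two faces of area A, so total new surface = 2*A and gamma = W / (2*A)
gamma = 0.0223 / (2 * 0.00462)
gamma = 2.413 J/m^2

2.413


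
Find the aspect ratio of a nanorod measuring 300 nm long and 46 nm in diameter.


Aspect ratio AR = length / diameter
AR = 300 / 46
AR = 6.52

6.52


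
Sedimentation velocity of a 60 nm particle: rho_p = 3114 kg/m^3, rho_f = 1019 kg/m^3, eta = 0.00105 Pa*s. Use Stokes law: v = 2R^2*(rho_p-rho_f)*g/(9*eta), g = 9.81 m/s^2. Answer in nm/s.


Radius R = 60/2 nm = 3e-08 m
Density difference = 3114 - 1019 = 2095 kg/m^3
v = 2 * R^2 * (rho_p - rho_f) * g / (9 * eta)
v = 2 * (3e-08)^2 * 2095 * 9.81 / (9 * 0.00105)
v = 3.91466e-09 m/s = 3.9147 nm/s

3.9147


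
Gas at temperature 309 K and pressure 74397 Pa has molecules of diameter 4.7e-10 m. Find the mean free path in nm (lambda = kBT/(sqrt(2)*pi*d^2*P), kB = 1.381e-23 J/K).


Mean free path: lambda = kB*T / (sqrt(2) * pi * d^2 * P)
lambda = 1.381e-23 * 309 / (sqrt(2) * pi * (4.7e-10)^2 * 74397)
lambda = 5.84435e-08 m
lambda = 58.44 nm

58.44


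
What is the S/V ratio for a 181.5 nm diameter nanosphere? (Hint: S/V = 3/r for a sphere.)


Radius r = 181.5/2 = 90.75 nm
S/V = 3 / r = 3 / 90.75
S/V = 0.0331 nm^-1

0.0331


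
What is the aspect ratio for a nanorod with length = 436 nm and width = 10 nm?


Aspect ratio AR = length / diameter
AR = 436 / 10
AR = 43.6

43.6


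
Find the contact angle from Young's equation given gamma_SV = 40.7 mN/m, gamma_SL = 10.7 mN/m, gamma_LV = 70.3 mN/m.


cos(theta) = (gamma_SV - gamma_SL) / gamma_LV
cos(theta) = (40.7 - 10.7) / 70.3
cos(theta) = 0.426743
theta = arccos(0.426743) = 64.74 degrees

64.74


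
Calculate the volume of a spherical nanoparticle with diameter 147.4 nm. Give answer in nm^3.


Radius r = 147.4/2 = 73.7 nm
Volume V = (4/3) * pi * r^3
V = (4/3) * pi * (73.7)^3
V = 1676837.87 nm^3

1676837.87


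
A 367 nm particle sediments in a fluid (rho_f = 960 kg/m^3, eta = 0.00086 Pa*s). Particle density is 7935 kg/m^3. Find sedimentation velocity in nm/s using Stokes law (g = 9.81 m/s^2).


Radius R = 367/2 nm = 1.835e-07 m
Density difference = 7935 - 960 = 6975 kg/m^3
v = 2 * R^2 * (rho_p - rho_f) * g / (9 * eta)
v = 2 * (1.835e-07)^2 * 6975 * 9.81 / (9 * 0.00086)
v = 5.95353e-07 m/s = 595.3528 nm/s

595.3528


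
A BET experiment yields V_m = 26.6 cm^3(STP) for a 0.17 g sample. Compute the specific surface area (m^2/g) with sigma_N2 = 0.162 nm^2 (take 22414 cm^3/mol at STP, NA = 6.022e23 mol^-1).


Number of moles in monolayer = V_m / 22414 = 26.6 / 22414 = 0.00118676
Number of molecules = moles * NA = 0.00118676 * 6.022e23
SA = molecules * sigma / mass
SA = (26.6 / 22414) * 6.022e23 * 0.162e-18 / 0.17
SA = 681.0 m^2/g

681.0


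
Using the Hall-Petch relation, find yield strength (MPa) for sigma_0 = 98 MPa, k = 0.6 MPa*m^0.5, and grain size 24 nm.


d = 24 nm = 2.4e-08 m
sqrt(d) = 0.0001549193
Hall-Petch contribution = k / sqrt(d) = 0.6 / 0.0001549193 = 3873.0 MPa
sigma = sigma_0 + k/sqrt(d) = 98 + 3873.0 = 3971.0 MPa

3971.0


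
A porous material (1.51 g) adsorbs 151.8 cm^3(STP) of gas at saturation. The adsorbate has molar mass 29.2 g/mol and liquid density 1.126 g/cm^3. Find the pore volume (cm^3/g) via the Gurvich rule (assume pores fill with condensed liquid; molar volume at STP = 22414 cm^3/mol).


Moles adsorbed n = V_ads / 22414 = 151.8 / 22414 = 6.772553e-03 mol
Liquid volume V_liq = n * M / rho_liq = 6.772553e-03 * 29.2 / 1.126 = 0.17563 cm^3
Specific pore volume V_pore = V_liq / m_sample = 0.17563 / 1.51
V_pore = 0.1163 cm^3/g

0.1163


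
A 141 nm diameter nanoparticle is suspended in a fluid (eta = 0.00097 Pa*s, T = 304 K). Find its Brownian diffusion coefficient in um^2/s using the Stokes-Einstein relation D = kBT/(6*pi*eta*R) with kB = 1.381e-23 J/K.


Radius R = 141/2 = 70.5 nm = 7.05e-08 m
D = kB*T / (6*pi*eta*R)
D = 1.381e-23 * 304 / (6 * pi * 0.00097 * 7.05e-08)
D = 3.25691e-12 m^2/s = 3.257 um^2/s

3.257


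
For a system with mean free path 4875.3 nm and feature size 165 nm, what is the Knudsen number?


Knudsen number Kn = lambda / L
Kn = 4875.3 / 165
Kn = 29.5473

29.5473


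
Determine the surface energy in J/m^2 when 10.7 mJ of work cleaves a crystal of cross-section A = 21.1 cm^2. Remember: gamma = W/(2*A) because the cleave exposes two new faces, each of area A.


Convert: A = 21.1 cm^2 = 0.00211 m^2, W = 10.7 mJ = 0.0107 J
Cleaving exposes two faces of area A, so total new surface = 2*A and gamma = W / (2*A)
gamma = 0.0107 / (2 * 0.00211)
gamma = 2.536 J/m^2

2.536


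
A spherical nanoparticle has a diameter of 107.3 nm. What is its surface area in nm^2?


Radius r = 107.3/2 = 53.65 nm
Surface area SA = 4 * pi * r^2
SA = 4 * pi * (53.65)^2
SA = 36170.07 nm^2

36170.07


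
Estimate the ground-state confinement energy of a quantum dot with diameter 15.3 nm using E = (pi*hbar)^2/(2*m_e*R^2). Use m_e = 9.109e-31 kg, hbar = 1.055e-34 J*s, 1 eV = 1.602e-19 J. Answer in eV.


Radius R = 15.3/2 = 7.65 nm = 7.65e-09 m
E = (pi * 1.055e-34)^2 / (2 * 9.109e-31 * (7.65e-09)^2)
E(J) = 1.03034e-21
E = E(J) / 1.602e-19 = 0.0064 eV

0.0064


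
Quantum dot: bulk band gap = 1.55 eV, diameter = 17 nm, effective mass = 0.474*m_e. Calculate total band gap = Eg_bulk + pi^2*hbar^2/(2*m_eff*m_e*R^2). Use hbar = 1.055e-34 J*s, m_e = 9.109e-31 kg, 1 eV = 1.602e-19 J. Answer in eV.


Radius R = 17/2 nm = 8.5e-09 m
Confinement energy dE = pi^2 * hbar^2 / (2 * m_eff * m_e * R^2)
dE = pi^2 * (1.055e-34)^2 / (2 * 0.474 * 9.109e-31 * (8.5e-09)^2) J, divided by 1.602e-19 J/eV
dE = 0.011 eV
Total band gap = E_g(bulk) + dE = 1.55 + 0.011 = 1.561 eV

1.561


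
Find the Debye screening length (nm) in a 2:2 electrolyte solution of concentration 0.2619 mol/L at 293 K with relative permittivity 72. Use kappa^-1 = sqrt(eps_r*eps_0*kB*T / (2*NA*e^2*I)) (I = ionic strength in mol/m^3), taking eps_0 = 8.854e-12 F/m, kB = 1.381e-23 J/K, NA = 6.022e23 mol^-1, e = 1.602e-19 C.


Ionic strength I = 0.2619 * 2^2 * 1000 = 1047.6 mol/m^3
kappa^-1 = sqrt(72 * 8.854e-12 * 1.381e-23 * 293 / (2 * 6.022e23 * (1.602e-19)^2 * 1047.6))
kappa^-1 = 0.282 nm

0.282


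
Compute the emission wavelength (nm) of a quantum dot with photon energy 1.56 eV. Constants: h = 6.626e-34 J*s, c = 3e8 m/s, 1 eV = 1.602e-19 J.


Convert energy: E = 1.56 eV = 1.56 * 1.602e-19 = 2.49912e-19 J
lambda = h*c / E = 6.626e-34 * 3e8 / 2.49912e-19
lambda = 7.954e-07 m = 795.4 nm

795.4


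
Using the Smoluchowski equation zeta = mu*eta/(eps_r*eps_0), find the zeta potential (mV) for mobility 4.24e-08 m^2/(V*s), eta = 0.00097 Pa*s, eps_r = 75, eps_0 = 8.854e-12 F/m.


Smoluchowski equation: zeta = mu * eta / (eps_r * eps_0)
zeta = 4.24e-08 * 0.00097 / (75 * 8.854e-12)
zeta = 0.061935 V = 61.94 mV

61.94


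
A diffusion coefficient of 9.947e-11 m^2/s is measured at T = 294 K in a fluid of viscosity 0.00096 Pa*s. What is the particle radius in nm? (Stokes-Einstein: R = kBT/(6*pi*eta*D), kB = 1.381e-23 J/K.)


Stokes-Einstein: R = kB*T / (6*pi*eta*D)
R = 1.381e-23 * 294 / (6 * pi * 0.00096 * 9.947e-11)
R = 2.25568e-09 m = 2.26 nm

2.26


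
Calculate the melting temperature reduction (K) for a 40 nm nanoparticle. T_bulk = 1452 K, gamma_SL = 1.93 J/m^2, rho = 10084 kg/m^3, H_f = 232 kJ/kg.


Radius R = 40/2 = 20 nm = 2e-08 m
Convert H_f = 232 kJ/kg = 232000 J/kg
dT = 2 * gamma_SL * T_bulk / (rho * H_f * R)
dT = 2 * 1.93 * 1452 / (10084 * 232000 * 2e-08)
dT = 119.8 K

119.8


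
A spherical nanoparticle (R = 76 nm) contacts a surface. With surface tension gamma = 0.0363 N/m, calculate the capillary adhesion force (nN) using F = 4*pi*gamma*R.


Convert radius: R = 76 nm = 7.6e-08 m
F = 4 * pi * gamma * R
F = 4 * pi * 0.0363 * 7.6e-08
F = 3.46681e-08 N = 34.6681 nN

34.6681


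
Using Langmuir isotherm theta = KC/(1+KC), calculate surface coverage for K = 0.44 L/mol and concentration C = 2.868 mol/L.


Langmuir isotherm: theta = K*C / (1 + K*C)
K*C = 0.44 * 2.868 = 1.26192
theta = 1.26192 / (1 + 1.26192) = 1.26192 / 2.26192
theta = 0.5579

0.5579


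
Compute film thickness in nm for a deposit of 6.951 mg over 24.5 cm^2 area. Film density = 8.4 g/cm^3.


Convert: m = 6.951 mg = 6.9510e-06 kg, A = 24.5 cm^2 = 2.4500e-03 m^2, rho = 8.4 g/cm^3 = 8400 kg/m^3
t = m / (A * rho)
t = 6.9510e-06 / (2.4500e-03 * 8400)
t = 3.3776e-07 m = 337.8 nm

337.8


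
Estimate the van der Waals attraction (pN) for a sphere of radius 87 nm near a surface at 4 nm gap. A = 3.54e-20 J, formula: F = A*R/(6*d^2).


Convert to SI: R = 87 nm = 8.7e-08 m, d = 4 nm = 4e-09 m
F = A * R / (6 * d^2)
F = 3.54e-20 * 8.7e-08 / (6 * (4e-09)^2)
F = 3.20813e-11 N = 32.081 pN

32.081


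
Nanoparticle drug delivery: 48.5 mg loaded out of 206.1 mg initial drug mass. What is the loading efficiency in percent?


Drug loading efficiency = (drug loaded / drug initial) * 100
DLE = 48.5 / 206.1 * 100
DLE = 0.2353 * 100
DLE = 23.53%

23.53


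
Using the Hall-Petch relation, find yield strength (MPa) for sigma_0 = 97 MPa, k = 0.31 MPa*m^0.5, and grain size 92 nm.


d = 92 nm = 9.2e-08 m
sqrt(d) = 0.000303315
Hall-Petch contribution = k / sqrt(d) = 0.31 / 0.000303315 = 1022.0 MPa
sigma = sigma_0 + k/sqrt(d) = 97 + 1022.0 = 1119.0 MPa

1119.0


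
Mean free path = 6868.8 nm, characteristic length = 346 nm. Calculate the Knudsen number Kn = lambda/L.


Knudsen number Kn = lambda / L
Kn = 6868.8 / 346
Kn = 19.852

19.852


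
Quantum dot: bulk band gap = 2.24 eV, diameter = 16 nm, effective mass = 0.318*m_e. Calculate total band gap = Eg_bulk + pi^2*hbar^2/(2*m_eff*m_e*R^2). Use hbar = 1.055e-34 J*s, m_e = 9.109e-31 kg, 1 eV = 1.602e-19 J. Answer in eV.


Radius R = 16/2 nm = 8e-09 m
Confinement energy dE = pi^2 * hbar^2 / (2 * m_eff * m_e * R^2)
dE = pi^2 * (1.055e-34)^2 / (2 * 0.318 * 9.109e-31 * (8e-09)^2) J, divided by 1.602e-19 J/eV
dE = 0.0185 eV
Total band gap = E_g(bulk) + dE = 2.24 + 0.0185 = 2.2585 eV

2.2585


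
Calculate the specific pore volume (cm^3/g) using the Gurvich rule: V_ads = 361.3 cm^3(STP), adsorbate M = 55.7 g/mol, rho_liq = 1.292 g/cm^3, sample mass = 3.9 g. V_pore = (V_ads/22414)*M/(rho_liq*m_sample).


Moles adsorbed n = V_ads / 22414 = 361.3 / 22414 = 1.611939e-02 mol
Liquid volume V_liq = n * M / rho_liq = 1.611939e-02 * 55.7 / 1.292 = 0.69493 cm^3
Specific pore volume V_pore = V_liq / m_sample = 0.69493 / 3.9
V_pore = 0.1782 cm^3/g

0.1782


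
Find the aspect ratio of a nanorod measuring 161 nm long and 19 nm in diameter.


Aspect ratio AR = length / diameter
AR = 161 / 19
AR = 8.47

8.47


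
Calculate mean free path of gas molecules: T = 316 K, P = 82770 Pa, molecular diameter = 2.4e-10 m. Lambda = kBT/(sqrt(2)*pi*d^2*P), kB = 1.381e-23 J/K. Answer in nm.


Mean free path: lambda = kB*T / (sqrt(2) * pi * d^2 * P)
lambda = 1.381e-23 * 316 / (sqrt(2) * pi * (2.4e-10)^2 * 82770)
lambda = 2.06025e-07 m
lambda = 206.03 nm

206.03


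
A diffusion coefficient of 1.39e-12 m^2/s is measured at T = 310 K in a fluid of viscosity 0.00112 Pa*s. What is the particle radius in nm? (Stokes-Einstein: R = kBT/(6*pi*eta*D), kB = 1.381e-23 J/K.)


Stokes-Einstein: R = kB*T / (6*pi*eta*D)
R = 1.381e-23 * 310 / (6 * pi * 0.00112 * 1.39e-12)
R = 1.45889e-07 m = 145.89 nm

145.89


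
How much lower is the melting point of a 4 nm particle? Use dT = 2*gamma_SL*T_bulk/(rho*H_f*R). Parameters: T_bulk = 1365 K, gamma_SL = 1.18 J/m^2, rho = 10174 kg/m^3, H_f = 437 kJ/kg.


Radius R = 4/2 = 2 nm = 2e-09 m
Convert H_f = 437 kJ/kg = 437000 J/kg
dT = 2 * gamma_SL * T_bulk / (rho * H_f * R)
dT = 2 * 1.18 * 1365 / (10174 * 437000 * 2e-09)
dT = 362.3 K

362.3


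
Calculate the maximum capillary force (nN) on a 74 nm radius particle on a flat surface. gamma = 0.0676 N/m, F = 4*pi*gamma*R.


Convert radius: R = 74 nm = 7.4e-08 m
F = 4 * pi * gamma * R
F = 4 * pi * 0.0676 * 7.4e-08
F = 6.2862e-08 N = 62.862 nN

62.862


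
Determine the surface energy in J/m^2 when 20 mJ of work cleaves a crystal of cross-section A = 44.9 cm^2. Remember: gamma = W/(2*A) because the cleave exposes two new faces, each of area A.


Convert: A = 44.9 cm^2 = 0.00449 m^2, W = 20 mJ = 0.02 J
Cleaving exposes two faces of area A, so total new surface = 2*A and gamma = W / (2*A)
gamma = 0.02 / (2 * 0.00449)
gamma = 2.227 J/m^2

2.227
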